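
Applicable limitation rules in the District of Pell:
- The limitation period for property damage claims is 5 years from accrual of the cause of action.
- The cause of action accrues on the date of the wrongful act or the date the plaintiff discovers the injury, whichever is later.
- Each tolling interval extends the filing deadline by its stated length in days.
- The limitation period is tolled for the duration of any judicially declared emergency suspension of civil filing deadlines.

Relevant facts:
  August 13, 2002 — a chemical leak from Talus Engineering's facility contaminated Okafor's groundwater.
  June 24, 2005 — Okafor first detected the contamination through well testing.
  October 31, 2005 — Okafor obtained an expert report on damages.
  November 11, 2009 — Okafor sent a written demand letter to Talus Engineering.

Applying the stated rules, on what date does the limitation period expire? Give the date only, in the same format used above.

Because discovery on June 24, 2005 post-dates the August 13, 2002 act, accrual under the later-of rule falls on June 24, 2005.
5 years from June 24, 2005 is June 24, 2010.
The other events in the timeline have no effect on the limitation period under the stated rules.

June 24, 2010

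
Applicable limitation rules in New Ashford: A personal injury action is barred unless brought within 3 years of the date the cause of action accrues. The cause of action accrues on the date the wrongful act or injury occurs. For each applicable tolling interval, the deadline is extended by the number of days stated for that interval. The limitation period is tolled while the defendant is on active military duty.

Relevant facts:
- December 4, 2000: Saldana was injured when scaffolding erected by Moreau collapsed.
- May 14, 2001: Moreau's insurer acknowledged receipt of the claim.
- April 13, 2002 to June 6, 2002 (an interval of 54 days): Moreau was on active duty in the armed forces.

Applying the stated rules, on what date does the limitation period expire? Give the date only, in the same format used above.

January 27, 2004

The limitation period began to run on December 4, 2000.
The untolled deadline — 3 years after December 4, 2000 — is December 4, 2003.
Because the defendant's active military service ran from April 13, 2002 to June 6, 2002, the deadline is extended by 54 days to January 27, 2004.
The other events in the timeline have no effect on the limitation period under the stated rules.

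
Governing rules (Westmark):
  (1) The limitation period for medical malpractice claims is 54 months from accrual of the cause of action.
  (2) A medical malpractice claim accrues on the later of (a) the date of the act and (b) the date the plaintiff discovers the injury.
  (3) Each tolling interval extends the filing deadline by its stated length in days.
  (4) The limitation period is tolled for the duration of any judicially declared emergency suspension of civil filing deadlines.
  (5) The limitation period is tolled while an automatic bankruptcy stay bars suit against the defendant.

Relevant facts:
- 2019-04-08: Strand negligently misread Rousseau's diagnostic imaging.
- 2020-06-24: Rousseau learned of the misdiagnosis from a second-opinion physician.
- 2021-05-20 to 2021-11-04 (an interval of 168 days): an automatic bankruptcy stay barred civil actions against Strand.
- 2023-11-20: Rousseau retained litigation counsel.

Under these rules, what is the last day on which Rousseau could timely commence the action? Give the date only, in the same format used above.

Because discovery on 2020-06-24 post-dates the 2019-04-08 act, accrual under the later-of rule falls on 2020-06-24.
54 months from 2020-06-24 is 2024-12-24.
The period was tolled for 168 days by the automatic bankruptcy stay (2021-05-20 to 2021-11-04), pushing the deadline to 2025-06-10.
None of the other events listed affects the running of the period under the stated rules.

2025-06-10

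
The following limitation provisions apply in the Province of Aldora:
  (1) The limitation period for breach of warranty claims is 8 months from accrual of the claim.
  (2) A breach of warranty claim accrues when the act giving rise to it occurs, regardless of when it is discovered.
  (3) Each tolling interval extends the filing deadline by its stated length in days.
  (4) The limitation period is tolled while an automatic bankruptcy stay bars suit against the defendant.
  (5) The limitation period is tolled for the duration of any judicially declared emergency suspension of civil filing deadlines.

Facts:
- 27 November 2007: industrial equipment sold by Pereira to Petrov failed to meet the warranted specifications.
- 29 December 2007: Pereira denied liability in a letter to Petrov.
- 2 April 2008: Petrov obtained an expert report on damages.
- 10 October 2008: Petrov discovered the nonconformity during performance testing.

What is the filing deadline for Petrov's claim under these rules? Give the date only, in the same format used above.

The claim accrued on 27 November 2007, when the wrongful act occurred; under the stated occurrence rule the 10 October 2008 discovery does not delay accrual.
Adding the 8 months base period to 27 November 2007 gives a deadline of 27 July 2008, before any tolling.
The other events in the timeline have no effect on the limitation period under the stated rules.

27 July 2008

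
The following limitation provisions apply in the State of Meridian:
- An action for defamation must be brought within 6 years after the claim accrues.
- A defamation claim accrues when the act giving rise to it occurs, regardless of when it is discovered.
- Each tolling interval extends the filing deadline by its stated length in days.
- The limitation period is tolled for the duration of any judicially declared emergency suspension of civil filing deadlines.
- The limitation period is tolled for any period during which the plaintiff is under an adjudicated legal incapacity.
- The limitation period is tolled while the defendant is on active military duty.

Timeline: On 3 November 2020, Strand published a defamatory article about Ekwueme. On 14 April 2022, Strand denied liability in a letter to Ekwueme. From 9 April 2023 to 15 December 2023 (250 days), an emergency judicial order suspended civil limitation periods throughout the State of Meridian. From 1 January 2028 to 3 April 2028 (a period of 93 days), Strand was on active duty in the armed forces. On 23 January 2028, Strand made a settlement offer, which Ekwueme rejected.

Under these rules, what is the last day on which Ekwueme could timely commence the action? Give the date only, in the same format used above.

11 July 2027

The claim accrued on 3 November 2020, when the wrongful act occurred.
6 years from 3 November 2020 is 3 November 2026.
The period was tolled for 250 days by the emergency suspension of filing deadlines (9 April 2023 to 15 December 2023), pushing the deadline to 11 July 2027.
By the time the defendant's active military service began on 1 January 2028, the limitation period had already expired on 11 July 2027; that interval cannot revive it.
Nothing else in the chronology tolls or restarts the period.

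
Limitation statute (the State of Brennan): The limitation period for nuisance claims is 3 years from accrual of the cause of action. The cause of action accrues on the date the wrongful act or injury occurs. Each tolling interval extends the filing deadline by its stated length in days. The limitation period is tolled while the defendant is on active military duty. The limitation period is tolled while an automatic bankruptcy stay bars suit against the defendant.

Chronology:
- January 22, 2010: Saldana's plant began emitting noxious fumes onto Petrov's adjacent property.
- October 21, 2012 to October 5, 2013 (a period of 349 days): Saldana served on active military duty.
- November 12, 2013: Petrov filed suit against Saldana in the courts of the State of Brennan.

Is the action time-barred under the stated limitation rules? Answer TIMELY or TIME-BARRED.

The cause of action accrued on January 22, 2010, the date of the act.
Adding the 3 years base period to January 22, 2010 gives a deadline of January 22, 2013, before any tolling.
The defendant's active military service from October 21, 2012 to October 5, 2013 tolled the period for 349 days, extending the deadline to January 6, 2014.
The November 12, 2013 filing precedes the January 6, 2014 deadline; the claim is timely.

TIMELY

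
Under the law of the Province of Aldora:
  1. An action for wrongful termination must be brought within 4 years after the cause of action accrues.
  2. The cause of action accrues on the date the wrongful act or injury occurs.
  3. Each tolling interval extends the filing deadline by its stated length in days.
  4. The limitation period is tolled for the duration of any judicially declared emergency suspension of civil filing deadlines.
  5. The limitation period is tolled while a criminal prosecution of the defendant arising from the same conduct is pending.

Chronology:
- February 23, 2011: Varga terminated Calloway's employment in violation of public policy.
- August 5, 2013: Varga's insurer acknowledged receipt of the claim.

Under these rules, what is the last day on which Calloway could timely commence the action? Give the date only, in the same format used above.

The cause of action accrued on February 23, 2011, the date of the act.
4 years from February 23, 2011 is February 23, 2015.
Nothing else in the chronology tolls or restarts the period.

February 23, 2015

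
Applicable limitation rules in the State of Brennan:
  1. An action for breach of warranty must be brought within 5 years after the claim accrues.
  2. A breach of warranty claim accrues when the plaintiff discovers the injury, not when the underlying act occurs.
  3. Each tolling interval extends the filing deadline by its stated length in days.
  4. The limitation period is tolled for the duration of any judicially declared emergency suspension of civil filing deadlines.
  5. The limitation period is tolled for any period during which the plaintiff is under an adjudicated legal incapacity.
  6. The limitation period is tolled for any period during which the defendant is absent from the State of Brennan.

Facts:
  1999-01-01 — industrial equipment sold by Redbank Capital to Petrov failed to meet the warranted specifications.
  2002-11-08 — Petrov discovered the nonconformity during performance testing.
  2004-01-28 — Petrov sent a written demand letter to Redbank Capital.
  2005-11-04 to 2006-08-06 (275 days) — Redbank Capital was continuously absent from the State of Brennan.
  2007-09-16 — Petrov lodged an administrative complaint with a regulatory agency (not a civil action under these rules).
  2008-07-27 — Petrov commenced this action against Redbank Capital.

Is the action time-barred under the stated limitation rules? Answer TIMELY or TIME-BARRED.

The claim did not accrue until Petrov discovered the injury on 2002-11-08; the 1999-01-01 act date does not start the clock under the stated rule.
5 years from 2002-11-08 is 2007-11-08.
The defendant's absence from the jurisdiction from 2005-11-04 to 2006-08-06 tolled the period for 275 days, extending the deadline to 2008-08-09.
Nothing else in the chronology tolls or restarts the period.
The 2008-07-27 filing precedes the 2008-08-09 deadline; the claim is timely.

TIMELY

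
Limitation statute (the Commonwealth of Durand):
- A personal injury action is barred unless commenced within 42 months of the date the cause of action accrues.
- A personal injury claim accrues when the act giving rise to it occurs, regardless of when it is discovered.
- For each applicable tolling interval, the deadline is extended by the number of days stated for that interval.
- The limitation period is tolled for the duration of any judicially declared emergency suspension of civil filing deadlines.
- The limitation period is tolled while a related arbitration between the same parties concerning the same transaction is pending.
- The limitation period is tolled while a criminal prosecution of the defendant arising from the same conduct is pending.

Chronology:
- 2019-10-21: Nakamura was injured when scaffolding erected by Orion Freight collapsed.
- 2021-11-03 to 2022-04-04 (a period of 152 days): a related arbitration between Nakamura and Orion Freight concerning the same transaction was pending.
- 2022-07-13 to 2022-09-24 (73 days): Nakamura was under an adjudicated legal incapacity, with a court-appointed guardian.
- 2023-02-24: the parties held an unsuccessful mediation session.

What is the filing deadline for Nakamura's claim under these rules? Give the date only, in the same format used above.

The claim accrued on 2019-10-21, when the wrongful act occurred.
42 months from 2019-10-21 is 2023-04-21.
Because the pending related arbitration ran from 2021-11-03 to 2022-04-04, the deadline is extended by 152 days to 2023-09-20.
The plaintiff's legal incapacity from 2022-07-13 to 2022-09-24 does not toll the period, because no stated rule makes the plaintiff's incapacity a tolling event.
Nothing else in the chronology tolls or restarts the period.

2023-09-20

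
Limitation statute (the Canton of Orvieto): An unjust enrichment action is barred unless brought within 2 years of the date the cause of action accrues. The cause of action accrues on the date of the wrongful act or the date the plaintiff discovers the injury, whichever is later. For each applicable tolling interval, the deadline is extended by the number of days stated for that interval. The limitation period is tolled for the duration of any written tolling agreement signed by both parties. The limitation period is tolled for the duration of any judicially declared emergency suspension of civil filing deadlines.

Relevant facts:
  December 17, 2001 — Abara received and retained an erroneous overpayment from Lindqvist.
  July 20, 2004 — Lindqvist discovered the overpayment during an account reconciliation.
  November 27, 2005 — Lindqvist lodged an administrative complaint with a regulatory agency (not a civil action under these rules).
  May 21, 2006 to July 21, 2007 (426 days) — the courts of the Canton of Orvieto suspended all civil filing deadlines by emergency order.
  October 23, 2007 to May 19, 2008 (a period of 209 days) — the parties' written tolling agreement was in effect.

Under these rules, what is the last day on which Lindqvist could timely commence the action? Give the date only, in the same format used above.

The claim accrued on July 20, 2004 — the later of the December 17, 2001 act and the July 20, 2004 discovery.
The untolled deadline — 2 years after July 20, 2004 — is July 20, 2006.
Because the emergency suspension of filing deadlines ran from May 21, 2006 to July 21, 2007, the deadline is extended by 426 days to September 19, 2007.
The written tolling agreement from October 23, 2007 to May 19, 2008 began after the period had already run on September 19, 2007, so it has no tolling effect.
Nothing else in the chronology tolls or restarts the period.

September 19, 2007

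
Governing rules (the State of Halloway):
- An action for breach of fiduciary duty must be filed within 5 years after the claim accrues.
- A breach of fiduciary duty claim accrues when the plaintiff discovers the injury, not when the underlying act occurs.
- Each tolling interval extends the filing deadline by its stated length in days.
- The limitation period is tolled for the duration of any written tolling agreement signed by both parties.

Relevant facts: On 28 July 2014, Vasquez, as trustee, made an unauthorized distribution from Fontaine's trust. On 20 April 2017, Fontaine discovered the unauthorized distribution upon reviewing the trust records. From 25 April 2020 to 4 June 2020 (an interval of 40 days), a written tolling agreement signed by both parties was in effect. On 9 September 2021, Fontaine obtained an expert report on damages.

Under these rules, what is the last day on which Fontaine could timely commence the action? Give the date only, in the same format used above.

Accrual is tied to discovery, so the period began on 20 April 2017 rather than on 28 July 2014 when the act occurred.
The untolled deadline — 5 years after 20 April 2017 — is 20 April 2022.
The written tolling agreement from 25 April 2020 to 4 June 2020 tolled the period for 40 days, extending the deadline to 30 May 2022.
Nothing else in the chronology tolls or restarts the period.

30 May 2022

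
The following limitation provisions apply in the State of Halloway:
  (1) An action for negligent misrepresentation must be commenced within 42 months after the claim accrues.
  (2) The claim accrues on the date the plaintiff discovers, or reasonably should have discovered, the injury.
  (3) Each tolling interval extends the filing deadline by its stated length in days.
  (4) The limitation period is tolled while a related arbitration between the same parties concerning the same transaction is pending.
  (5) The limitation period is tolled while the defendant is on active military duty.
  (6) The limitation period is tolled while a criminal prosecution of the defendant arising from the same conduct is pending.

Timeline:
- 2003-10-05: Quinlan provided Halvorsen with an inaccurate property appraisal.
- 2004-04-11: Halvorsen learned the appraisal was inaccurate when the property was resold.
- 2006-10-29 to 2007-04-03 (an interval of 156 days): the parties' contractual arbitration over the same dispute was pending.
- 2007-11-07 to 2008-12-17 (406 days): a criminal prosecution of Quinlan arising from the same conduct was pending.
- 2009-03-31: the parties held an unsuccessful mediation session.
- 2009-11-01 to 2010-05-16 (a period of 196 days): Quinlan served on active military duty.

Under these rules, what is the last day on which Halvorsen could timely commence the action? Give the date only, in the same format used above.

2009-04-25

Under the discovery rule, the claim accrued on 2004-04-11, when Halvorsen discovered the injury — not on the 2003-10-05 date of the underlying act.
The untolled deadline — 42 months after 2004-04-11 — is 2007-10-11.
The pending related arbitration from 2006-10-29 to 2007-04-03 tolled the period for 156 days, extending the deadline to 2008-03-15.
The pending criminal prosecution from 2007-11-07 to 2008-12-17 tolled the period for 406 days, extending the deadline to 2009-04-25.
The defendant's active military service starting 2009-11-01 came too late — the period had run on 2009-04-25 — and so does not extend the deadline.
The other events in the timeline have no effect on the limitation period under the stated rules.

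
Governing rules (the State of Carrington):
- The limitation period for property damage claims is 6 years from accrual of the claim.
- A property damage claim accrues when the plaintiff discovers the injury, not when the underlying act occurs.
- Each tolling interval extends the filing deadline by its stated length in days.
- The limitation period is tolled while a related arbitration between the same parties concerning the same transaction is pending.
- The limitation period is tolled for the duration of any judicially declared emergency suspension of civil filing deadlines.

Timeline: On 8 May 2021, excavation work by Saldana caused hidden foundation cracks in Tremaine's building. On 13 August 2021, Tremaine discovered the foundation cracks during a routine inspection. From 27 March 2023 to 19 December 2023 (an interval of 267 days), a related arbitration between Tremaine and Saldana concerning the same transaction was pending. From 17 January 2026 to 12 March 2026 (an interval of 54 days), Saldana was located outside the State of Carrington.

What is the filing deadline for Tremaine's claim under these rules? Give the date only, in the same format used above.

6 May 2028

Under the discovery rule, the claim accrued on 13 August 2021, when Tremaine discovered the injury — not on the 8 May 2021 date of the underlying act.
The untolled deadline — 6 years after 13 August 2021 — is 13 August 2027.
Because the pending related arbitration ran from 27 March 2023 to 19 December 2023, the deadline is extended by 267 days to 6 May 2028.
The defendant's absence from the jurisdiction from 17 January 2026 to 12 March 2026 does not toll the period, because no stated rule makes the defendant's absence a tolling event.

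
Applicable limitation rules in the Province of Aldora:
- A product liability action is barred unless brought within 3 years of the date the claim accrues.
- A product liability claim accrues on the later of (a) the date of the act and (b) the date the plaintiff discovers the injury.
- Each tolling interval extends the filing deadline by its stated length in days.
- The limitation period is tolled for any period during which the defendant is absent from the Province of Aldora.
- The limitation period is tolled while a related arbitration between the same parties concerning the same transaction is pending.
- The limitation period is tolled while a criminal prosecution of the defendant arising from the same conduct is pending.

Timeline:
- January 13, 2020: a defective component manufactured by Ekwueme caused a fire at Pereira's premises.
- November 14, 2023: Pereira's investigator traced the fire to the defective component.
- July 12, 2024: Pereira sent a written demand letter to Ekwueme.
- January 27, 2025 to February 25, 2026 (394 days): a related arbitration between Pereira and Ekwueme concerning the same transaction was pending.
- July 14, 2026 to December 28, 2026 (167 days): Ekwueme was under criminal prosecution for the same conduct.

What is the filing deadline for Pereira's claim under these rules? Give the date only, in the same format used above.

May 28, 2028

The claim accrued on November 14, 2023 — the later of the January 13, 2020 act and the November 14, 2023 discovery.
3 years from November 14, 2023 is November 14, 2026.
Because the pending related arbitration ran from January 27, 2025 to February 25, 2026, the deadline is extended by 394 days to December 13, 2027.
Because the pending criminal prosecution ran from July 14, 2026 to December 28, 2026, the deadline is extended by 167 days to May 28, 2028.
The other events in the timeline have no effect on the limitation period under the stated rules.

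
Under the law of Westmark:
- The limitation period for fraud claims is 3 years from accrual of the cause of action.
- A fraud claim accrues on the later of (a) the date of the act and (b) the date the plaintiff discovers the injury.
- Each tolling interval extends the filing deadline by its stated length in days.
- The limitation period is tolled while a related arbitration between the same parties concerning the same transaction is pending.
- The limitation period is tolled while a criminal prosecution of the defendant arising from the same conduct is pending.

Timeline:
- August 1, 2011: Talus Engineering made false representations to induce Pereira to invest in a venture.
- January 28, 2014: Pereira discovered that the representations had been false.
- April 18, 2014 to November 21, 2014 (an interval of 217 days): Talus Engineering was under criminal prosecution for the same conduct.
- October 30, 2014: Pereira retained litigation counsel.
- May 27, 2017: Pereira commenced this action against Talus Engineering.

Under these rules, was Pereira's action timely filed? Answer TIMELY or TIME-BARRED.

TIMELY

Because discovery on January 28, 2014 post-dates the August 1, 2011 act, accrual under the later-of rule falls on January 28, 2014.
Adding the 3 years base period to January 28, 2014 gives a deadline of January 28, 2017, before any tolling.
The pending criminal prosecution from April 18, 2014 to November 21, 2014 tolled the period for 217 days, extending the deadline to September 2, 2017.
The other events in the timeline have no effect on the limitation period under the stated rules.
Filing on May 27, 2017 beat the September 2, 2017 deadline — the action is timely.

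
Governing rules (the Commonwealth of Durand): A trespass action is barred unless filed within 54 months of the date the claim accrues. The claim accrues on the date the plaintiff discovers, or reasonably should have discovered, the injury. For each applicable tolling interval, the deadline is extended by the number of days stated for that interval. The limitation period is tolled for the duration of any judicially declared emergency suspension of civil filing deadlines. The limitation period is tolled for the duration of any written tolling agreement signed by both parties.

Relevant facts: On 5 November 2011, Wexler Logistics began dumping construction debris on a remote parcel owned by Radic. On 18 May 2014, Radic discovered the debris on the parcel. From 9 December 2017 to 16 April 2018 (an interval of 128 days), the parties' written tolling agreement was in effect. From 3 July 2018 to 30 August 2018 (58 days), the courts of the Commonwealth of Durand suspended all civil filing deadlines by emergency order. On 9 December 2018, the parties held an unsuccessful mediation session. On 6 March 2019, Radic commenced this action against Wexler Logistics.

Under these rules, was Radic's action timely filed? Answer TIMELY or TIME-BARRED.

TIMELY

Accrual is tied to discovery, so the period began on 18 May 2014 rather than on 5 November 2011 when the act occurred.
54 months from 18 May 2014 is 18 November 2018.
The written tolling agreement from 9 December 2017 to 16 April 2018 tolled the period for 128 days, extending the deadline to 26 March 2019.
Because the emergency suspension of filing deadlines ran from 3 July 2018 to 30 August 2018, the deadline is extended by 58 days to 23 May 2019.
None of the other events listed affects the running of the period under the stated rules.
The 6 March 2019 filing precedes the 23 May 2019 deadline; the claim is timely.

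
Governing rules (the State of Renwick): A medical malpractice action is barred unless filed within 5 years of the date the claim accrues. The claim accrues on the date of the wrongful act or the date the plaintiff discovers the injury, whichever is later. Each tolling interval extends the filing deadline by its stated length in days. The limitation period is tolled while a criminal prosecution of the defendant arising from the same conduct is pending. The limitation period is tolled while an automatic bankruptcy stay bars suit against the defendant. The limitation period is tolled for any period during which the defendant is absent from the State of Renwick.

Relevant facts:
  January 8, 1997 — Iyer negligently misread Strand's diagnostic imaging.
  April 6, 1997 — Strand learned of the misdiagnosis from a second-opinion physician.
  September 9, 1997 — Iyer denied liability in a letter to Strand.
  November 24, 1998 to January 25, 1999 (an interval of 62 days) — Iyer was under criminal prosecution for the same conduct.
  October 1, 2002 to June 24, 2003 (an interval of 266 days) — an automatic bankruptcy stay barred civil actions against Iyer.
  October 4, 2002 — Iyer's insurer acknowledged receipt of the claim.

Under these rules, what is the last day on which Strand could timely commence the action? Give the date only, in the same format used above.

June 7, 2002

Taking the later of the act (January 8, 1997) and discovery (April 6, 1997), the claim accrued on April 6, 1997.
The untolled deadline — 5 years after April 6, 1997 — is April 6, 2002.
The pending criminal prosecution from November 24, 1998 to January 25, 1999 tolled the period for 62 days, extending the deadline to June 7, 2002.
By the time the automatic bankruptcy stay began on October 1, 2002, the limitation period had already expired on June 7, 2002; that interval cannot revive it.
None of the other events listed affects the running of the period under the stated rules.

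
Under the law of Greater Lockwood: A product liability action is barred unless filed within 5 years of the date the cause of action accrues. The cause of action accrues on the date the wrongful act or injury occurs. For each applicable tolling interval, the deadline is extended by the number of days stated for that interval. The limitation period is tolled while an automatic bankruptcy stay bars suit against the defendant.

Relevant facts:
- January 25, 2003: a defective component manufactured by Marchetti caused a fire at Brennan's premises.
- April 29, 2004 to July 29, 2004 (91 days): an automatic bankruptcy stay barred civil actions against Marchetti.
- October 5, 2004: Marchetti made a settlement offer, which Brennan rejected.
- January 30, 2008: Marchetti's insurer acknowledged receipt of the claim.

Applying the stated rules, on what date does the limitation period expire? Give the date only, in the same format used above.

The claim accrued on January 25, 2003, when the wrongful act occurred.
5 years from January 25, 2003 is January 25, 2008.
The automatic bankruptcy stay from April 29, 2004 to July 29, 2004 tolled the period for 91 days, extending the deadline to April 25, 2008.
The other events in the timeline have no effect on the limitation period under the stated rules.

April 25, 2008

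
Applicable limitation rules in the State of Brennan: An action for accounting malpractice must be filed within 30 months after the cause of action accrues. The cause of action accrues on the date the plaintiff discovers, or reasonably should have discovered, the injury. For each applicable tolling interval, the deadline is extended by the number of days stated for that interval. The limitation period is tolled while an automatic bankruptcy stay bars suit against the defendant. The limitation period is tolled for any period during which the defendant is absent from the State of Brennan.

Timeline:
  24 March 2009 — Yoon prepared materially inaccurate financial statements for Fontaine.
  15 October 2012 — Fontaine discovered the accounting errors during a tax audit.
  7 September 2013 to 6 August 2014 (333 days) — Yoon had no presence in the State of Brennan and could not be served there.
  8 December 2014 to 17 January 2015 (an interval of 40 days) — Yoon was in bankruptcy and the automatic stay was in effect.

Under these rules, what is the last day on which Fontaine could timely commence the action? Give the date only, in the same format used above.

22 April 2016

Accrual is tied to discovery, so the period began on 15 October 2012 rather than on 24 March 2009 when the act occurred.
30 months from 15 October 2012 is 15 April 2015.
The period was tolled for 333 days by the defendant's absence from the jurisdiction (7 September 2013 to 6 August 2014), pushing the deadline to 13 March 2016.
The automatic bankruptcy stay from 8 December 2014 to 17 January 2015 tolled the period for 40 days, extending the deadline to 22 April 2016.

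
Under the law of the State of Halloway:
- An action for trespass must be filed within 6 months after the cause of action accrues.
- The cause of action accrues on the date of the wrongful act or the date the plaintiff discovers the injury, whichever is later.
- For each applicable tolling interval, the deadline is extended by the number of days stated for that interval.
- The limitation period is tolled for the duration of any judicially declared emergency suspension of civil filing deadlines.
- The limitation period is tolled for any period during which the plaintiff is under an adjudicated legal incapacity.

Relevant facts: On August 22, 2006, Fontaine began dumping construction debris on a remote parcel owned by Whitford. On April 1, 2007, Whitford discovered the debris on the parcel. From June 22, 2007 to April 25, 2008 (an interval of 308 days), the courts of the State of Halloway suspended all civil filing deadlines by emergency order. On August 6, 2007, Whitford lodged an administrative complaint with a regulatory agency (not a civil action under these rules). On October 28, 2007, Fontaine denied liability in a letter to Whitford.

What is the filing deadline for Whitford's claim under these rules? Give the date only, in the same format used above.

August 4, 2008

The claim accrued on April 1, 2007 — the later of the August 22, 2006 act and the April 1, 2007 discovery.
The untolled deadline — 6 months after April 1, 2007 — is October 1, 2007.
Because the emergency suspension of filing deadlines ran from June 22, 2007 to April 25, 2008, the deadline is extended by 308 days to August 4, 2008.
The other events in the timeline have no effect on the limitation period under the stated rules.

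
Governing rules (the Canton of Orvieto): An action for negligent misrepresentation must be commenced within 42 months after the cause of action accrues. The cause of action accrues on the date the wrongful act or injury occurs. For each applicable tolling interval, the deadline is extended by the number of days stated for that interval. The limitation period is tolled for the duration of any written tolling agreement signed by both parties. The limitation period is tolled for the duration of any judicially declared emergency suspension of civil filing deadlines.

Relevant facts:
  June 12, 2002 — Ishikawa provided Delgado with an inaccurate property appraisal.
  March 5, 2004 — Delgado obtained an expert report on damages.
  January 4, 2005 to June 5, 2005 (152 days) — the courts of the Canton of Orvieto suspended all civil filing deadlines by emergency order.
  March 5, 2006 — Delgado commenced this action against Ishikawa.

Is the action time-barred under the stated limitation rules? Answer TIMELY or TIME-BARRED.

The cause of action accrued on June 12, 2002, the date of the act.
42 months from June 12, 2002 is December 12, 2005.
The period was tolled for 152 days by the emergency suspension of filing deadlines (January 4, 2005 to June 5, 2005), pushing the deadline to May 13, 2006.
None of the other events listed affects the running of the period under the stated rules.
Delgado filed on March 5, 2006, before the May 13, 2006 deadline, so the action is timely.

TIMELY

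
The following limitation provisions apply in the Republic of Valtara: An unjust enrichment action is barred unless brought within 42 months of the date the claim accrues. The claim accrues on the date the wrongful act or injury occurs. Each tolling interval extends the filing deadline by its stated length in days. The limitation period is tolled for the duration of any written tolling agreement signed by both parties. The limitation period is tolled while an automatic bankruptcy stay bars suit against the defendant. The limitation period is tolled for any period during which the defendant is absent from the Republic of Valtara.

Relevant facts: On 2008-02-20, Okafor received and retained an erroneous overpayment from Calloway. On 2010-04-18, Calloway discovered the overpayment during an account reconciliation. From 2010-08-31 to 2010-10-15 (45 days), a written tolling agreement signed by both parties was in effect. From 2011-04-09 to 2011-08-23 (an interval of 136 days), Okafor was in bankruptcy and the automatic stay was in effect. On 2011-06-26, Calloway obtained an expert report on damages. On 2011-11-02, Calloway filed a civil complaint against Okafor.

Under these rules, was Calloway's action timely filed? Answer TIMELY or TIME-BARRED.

Because the rule ties accrual to occurrence, the claim accrued on 2008-02-20, not on the 2010-04-18 discovery date.
The untolled deadline — 42 months after 2008-02-20 — is 2011-08-20.
The written tolling agreement from 2010-08-31 to 2010-10-15 tolled the period for 45 days, extending the deadline to 2011-10-04.
Because the automatic bankruptcy stay ran from 2011-04-09 to 2011-08-23, the deadline is extended by 136 days to 2012-02-17.
None of the other events listed affects the running of the period under the stated rules.
Filing on 2011-11-02 beat the 2012-02-17 deadline — the action is timely.

TIMELY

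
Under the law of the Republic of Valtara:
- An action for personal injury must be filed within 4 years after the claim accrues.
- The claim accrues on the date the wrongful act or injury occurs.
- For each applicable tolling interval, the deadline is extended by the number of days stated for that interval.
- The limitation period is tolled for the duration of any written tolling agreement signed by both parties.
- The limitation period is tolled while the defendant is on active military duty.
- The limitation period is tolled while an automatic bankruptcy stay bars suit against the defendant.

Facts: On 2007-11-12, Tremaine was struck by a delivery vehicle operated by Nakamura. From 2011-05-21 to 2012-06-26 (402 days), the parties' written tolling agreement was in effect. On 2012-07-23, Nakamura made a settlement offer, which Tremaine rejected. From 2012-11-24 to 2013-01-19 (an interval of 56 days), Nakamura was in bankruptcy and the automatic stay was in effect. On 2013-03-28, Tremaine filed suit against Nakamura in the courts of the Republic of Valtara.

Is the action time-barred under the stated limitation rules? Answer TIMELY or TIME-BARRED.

The claim accrued on 2007-11-12, the date of the act.
Adding the 4 years base period to 2007-11-12 gives a deadline of 2011-11-12, before any tolling.
The period was tolled for 402 days by the written tolling agreement (2011-05-21 to 2012-06-26), pushing the deadline to 2012-12-18.
The automatic bankruptcy stay from 2012-11-24 to 2013-01-19 tolled the period for 56 days, extending the deadline to 2013-02-12.
None of the other events listed affects the running of the period under the stated rules.
Filing on 2013-03-28 missed the 2013-02-12 deadline — the action is time-barred.

TIME-BARRED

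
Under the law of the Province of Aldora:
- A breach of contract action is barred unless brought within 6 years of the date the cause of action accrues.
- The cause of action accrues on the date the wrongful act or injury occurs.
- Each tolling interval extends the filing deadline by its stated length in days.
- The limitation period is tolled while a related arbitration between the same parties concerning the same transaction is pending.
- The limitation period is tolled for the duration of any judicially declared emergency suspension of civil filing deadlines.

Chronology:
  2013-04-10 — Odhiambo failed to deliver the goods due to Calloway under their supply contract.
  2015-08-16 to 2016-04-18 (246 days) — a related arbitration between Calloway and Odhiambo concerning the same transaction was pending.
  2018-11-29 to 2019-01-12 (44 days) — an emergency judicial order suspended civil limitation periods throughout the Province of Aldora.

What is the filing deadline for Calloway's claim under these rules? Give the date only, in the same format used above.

The claim accrued on 2013-04-10, when the wrongful act occurred.
The untolled deadline — 6 years after 2013-04-10 — is 2019-04-10.
Because the pending related arbitration ran from 2015-08-16 to 2016-04-18, the deadline is extended by 246 days to 2019-12-12.
The emergency suspension of filing deadlines from 2018-11-29 to 2019-01-12 tolled the period for 44 days, extending the deadline to 2020-01-25.

2020-01-25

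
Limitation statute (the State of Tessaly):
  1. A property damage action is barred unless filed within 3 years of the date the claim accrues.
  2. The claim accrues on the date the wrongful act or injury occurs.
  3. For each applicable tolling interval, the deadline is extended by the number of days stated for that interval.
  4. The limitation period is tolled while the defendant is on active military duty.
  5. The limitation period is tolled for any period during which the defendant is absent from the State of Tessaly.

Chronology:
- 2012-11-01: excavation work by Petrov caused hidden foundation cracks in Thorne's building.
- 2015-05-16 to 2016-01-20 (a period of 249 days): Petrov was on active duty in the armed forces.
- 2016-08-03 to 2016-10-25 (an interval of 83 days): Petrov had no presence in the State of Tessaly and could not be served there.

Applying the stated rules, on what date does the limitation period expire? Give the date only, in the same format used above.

2016-07-07

The claim accrued on 2012-11-01, when the wrongful act occurred.
3 years from 2012-11-01 is 2015-11-01.
Because the defendant's active military service ran from 2015-05-16 to 2016-01-20, the deadline is extended by 249 days to 2016-07-07.
The defendant's absence from the jurisdiction from 2016-08-03 to 2016-10-25 began after the period had already run on 2016-07-07, so it has no tolling effect.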